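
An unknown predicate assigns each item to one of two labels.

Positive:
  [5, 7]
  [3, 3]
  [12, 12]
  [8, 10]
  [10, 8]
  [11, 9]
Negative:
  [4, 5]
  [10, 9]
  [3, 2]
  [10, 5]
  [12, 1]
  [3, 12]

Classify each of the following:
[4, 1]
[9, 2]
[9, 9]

Comparing the two groups points to one rule — sum is even.
[4, 1] — 4+1 = 5, hence Negative. [9, 2] — 9+2 = 11, hence Negative. [9, 9] — 9+9 = 18, hence Positive.

Negative, Negative, Positive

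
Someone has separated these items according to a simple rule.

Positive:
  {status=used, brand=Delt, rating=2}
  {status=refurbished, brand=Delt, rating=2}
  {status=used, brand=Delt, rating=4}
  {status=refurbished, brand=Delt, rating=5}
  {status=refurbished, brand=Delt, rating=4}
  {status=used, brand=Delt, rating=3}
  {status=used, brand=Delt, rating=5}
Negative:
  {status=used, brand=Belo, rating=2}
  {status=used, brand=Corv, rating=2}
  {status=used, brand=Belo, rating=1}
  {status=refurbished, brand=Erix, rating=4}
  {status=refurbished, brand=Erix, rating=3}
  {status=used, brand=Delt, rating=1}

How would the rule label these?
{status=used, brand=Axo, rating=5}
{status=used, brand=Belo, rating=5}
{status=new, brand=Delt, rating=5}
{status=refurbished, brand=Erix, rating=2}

Negative, Negative, Positive, Negative

Every 'Positive' example satisfies: brand is Delt AND rating ≥ 2. None of the 'Negative' examples do.
{status=used, brand=Axo, rating=5} — brand is Axo, rating = 5, hence Negative.
{status=used, brand=Belo, rating=5} — brand is Belo, rating = 5, hence Negative.
{status=new, brand=Delt, rating=5} — brand is Delt, rating = 5, hence Positive.
{status=refurbished, brand=Erix, rating=2} — brand is Erix, rating = 2, hence Negative.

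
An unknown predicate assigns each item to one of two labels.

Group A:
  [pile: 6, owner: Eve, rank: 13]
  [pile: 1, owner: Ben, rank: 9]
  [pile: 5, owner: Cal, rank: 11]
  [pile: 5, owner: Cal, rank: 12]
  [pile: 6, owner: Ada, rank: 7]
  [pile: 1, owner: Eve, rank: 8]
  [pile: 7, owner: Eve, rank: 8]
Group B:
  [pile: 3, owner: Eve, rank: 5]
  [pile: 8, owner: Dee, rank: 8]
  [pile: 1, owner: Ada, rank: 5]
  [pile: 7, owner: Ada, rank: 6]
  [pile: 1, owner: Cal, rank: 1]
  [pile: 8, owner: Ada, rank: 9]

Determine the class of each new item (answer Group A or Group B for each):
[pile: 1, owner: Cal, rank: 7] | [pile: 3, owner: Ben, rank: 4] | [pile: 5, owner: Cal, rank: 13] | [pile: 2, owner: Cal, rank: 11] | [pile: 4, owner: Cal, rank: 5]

Group A, Group B, Group A, Group A, Group B

Rule: rank ≥ 7 AND pile ≤ 7. This holds for each 'Group A' example and fails for each 'Group B' one.
[pile: 1, owner: Cal, rank: 7]: rank = 7, pile = 1, qualifies → Group A.
[pile: 3, owner: Ben, rank: 4]: rank = 4, pile = 3, doesn't match → Group B.
[pile: 5, owner: Cal, rank: 13]: rank = 13, pile = 5, qualifies → Group A.
[pile: 2, owner: Cal, rank: 11]: rank = 11, pile = 2, qualifies → Group A.
[pile: 4, owner: Cal, rank: 5]: rank = 5, pile = 4, doesn't match → Group B.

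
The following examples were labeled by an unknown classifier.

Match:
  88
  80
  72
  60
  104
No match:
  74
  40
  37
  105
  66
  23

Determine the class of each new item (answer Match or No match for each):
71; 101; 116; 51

Every 'Match' example satisfies: multiple of 4 AND at least 60. None of the 'No match' examples do.
71: No match (71 = 4·17 + 3, 71 ≥ 60).
101: No match (101 = 4·25 + 1, 101 ≥ 60).
116: Match (116 = 4·29, 116 ≥ 60).
51: No match (51 = 4·12 + 3, 51 < 60).

No match, No match, Match, No match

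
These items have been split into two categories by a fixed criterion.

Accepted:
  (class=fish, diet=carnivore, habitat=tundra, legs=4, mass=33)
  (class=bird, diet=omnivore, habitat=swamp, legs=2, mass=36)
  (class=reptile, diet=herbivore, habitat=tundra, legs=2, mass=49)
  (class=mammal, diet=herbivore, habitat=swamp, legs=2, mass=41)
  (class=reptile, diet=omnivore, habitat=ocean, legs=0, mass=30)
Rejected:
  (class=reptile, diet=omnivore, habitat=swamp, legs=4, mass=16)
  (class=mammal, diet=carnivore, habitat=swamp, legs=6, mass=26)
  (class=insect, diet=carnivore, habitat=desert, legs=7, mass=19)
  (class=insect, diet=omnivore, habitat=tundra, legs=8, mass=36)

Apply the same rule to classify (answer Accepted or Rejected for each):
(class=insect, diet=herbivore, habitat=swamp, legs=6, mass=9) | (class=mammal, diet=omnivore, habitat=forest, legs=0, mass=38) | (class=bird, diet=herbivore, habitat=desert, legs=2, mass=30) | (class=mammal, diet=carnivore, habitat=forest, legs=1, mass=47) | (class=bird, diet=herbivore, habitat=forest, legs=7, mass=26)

Rejected, Accepted, Accepted, Accepted, Rejected

The distinguishing property — mass ≥ 19 AND legs ≤ 4 — holds for all the 'Accepted' cases and none of the 'Rejected' cases.
(class=insect, diet=herbivore, habitat=swamp, legs=6, mass=9): Rejected (mass = 9, legs = 6). (class=mammal, diet=omnivore, habitat=forest, legs=0, mass=38): Accepted (mass = 38, legs = 0). (class=bird, diet=herbivore, habitat=desert, legs=2, mass=30): Accepted (mass = 30, legs = 2). (class=mammal, diet=carnivore, habitat=forest, legs=1, mass=47): Accepted (mass = 47, legs = 1). (class=bird, diet=herbivore, habitat=forest, legs=7, mass=26): Rejected (mass = 26, legs = 7).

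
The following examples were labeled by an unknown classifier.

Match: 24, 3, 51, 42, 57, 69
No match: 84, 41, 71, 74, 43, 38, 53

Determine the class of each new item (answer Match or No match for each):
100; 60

The classifier is using: multiple of 3 AND at most 69.
100: 100 = 3·33 + 1, 100 > 69, doesn't match → No match.
60: 60 = 3·20, 60 ≤ 69, meets the rule → Match.

No match, Match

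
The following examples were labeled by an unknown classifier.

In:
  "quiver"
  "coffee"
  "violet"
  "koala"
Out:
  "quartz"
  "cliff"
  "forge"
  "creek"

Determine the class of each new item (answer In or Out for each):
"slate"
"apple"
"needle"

All 'In' examples share one property — has ≥ 3 vowels — and every 'Out' example lacks it.

Out, Out, In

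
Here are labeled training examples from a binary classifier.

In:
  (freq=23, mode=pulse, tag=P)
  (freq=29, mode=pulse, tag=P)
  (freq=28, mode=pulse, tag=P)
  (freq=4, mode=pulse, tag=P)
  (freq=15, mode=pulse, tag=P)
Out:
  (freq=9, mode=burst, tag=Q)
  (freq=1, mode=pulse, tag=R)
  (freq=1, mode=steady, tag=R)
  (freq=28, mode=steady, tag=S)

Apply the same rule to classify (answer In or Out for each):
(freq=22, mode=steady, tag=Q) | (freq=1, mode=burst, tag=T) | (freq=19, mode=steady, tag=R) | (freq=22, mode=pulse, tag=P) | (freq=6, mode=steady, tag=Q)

Out, Out, Out, In, Out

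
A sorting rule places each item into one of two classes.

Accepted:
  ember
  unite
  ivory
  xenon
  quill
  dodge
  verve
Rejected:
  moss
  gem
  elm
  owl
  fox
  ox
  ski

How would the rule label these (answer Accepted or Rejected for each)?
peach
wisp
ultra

'Accepted' ⟺ length 5.
peach: length 5, fits → Accepted.
wisp: length 4, does not pass → Rejected.
ultra: length 5, fits → Accepted.

Accepted, Rejected, Accepted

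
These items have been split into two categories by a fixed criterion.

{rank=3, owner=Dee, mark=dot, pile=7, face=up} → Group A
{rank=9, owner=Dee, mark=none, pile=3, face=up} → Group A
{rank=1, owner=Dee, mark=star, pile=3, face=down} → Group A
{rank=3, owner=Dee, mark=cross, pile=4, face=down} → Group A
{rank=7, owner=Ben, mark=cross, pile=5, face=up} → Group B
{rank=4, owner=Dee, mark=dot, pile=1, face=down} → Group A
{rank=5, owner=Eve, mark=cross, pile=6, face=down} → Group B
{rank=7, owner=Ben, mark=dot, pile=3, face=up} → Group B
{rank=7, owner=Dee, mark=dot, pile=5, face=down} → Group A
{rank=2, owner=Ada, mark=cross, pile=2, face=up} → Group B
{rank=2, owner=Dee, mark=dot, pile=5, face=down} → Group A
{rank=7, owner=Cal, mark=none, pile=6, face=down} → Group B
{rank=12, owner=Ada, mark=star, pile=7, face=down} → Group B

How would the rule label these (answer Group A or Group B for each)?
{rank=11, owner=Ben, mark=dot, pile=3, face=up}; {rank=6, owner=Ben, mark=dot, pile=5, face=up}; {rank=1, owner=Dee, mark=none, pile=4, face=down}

Group B, Group B, Group A

The common property of the 'Group A' items is: owner is Dee. No 'Group B' item has it.
{rank=11, owner=Ben, mark=dot, pile=3, face=up}: owner is Ben, doesn't match → Group B. {rank=6, owner=Ben, mark=dot, pile=5, face=up}: owner is Ben, doesn't match → Group B. {rank=1, owner=Dee, mark=none, pile=4, face=down}: owner is Dee, passes → Group A.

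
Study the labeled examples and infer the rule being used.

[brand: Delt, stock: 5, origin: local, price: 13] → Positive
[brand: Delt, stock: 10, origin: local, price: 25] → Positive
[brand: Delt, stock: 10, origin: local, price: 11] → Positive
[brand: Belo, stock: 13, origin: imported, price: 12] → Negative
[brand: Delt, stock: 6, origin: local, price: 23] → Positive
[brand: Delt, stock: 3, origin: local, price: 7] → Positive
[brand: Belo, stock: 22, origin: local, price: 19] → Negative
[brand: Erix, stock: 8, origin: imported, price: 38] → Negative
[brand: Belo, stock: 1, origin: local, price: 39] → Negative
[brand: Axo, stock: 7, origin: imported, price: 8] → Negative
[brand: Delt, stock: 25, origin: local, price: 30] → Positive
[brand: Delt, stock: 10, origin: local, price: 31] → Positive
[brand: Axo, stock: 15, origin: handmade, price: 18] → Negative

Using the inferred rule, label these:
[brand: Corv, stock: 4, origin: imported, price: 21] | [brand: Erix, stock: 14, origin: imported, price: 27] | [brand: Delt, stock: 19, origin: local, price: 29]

Negative, Negative, Positive

The simplest hypothesis consistent with all the labels is: brand is Delt.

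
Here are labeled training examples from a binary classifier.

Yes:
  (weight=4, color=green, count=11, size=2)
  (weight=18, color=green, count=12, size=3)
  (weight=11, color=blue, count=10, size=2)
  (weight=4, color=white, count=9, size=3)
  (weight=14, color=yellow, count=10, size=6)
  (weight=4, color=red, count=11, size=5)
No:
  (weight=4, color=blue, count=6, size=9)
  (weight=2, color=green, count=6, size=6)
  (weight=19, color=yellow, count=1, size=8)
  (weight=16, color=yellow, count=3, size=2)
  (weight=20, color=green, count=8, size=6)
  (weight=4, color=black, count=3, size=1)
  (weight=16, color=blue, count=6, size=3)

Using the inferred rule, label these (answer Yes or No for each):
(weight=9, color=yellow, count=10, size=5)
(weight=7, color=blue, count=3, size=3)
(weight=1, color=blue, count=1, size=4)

Yes, No, No

The distinguishing property — count ≥ 9 — holds for all the 'Yes' cases and none of the 'No' cases.
Yes: (weight=9, color=yellow, count=10, size=5), since count = 10.
No: (weight=7, color=blue, count=3, size=3), since count = 3.
No: (weight=1, color=blue, count=1, size=4), since count = 1.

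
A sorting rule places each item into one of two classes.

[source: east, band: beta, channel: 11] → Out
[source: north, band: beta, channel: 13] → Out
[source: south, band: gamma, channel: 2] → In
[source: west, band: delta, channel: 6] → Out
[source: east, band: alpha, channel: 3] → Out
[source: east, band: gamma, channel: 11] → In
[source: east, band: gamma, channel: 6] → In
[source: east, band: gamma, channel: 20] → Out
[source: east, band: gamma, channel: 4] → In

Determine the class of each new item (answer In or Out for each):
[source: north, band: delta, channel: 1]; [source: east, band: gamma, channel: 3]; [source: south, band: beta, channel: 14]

The distinguishing property — band is gamma AND channel ≤ 11 — holds for all the 'In' cases and none of the 'Out' cases.
[source: north, band: delta, channel: 1]: band is delta, channel = 1 — fails the rule, so Out. [source: east, band: gamma, channel: 3]: band is gamma, channel = 3 — qualifies, so In. [source: south, band: beta, channel: 14]: band is beta, channel = 14 — fails the rule, so Out.

Out, In, Out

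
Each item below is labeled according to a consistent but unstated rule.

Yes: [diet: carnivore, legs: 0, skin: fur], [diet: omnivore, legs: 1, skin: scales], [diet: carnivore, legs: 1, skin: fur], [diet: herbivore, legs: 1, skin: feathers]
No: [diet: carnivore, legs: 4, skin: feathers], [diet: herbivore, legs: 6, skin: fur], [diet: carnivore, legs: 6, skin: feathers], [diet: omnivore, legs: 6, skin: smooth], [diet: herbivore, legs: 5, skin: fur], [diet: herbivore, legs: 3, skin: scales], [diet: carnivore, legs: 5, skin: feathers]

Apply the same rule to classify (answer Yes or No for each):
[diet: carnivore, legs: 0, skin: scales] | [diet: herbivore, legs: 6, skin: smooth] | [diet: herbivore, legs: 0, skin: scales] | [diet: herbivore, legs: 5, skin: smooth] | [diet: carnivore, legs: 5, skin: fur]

A rule that fits every label: legs ≤ 1 — true of each 'Yes' example, false of each 'No' one.
[diet: carnivore, legs: 0, skin: scales] — legs = 0, hence Yes.
[diet: herbivore, legs: 6, skin: smooth] — legs = 6, hence No.
[diet: herbivore, legs: 0, skin: scales] — legs = 0, hence Yes.
[diet: herbivore, legs: 5, skin: smooth] — legs = 5, hence No.
[diet: carnivore, legs: 5, skin: fur] — legs = 5, hence No.

Yes, No, Yes, No, No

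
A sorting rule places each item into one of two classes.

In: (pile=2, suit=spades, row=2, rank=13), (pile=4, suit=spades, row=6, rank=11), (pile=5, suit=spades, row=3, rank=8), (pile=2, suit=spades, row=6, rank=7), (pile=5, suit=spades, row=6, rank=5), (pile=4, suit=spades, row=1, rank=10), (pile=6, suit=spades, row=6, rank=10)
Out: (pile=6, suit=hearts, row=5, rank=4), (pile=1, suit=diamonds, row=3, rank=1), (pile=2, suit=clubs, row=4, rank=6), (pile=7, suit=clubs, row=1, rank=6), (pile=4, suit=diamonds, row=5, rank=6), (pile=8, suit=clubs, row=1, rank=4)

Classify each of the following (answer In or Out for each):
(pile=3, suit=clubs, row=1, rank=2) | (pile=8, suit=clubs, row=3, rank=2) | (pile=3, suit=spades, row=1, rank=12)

The simplest hypothesis consistent with all the labels is: suit is spades.

Out, Out, In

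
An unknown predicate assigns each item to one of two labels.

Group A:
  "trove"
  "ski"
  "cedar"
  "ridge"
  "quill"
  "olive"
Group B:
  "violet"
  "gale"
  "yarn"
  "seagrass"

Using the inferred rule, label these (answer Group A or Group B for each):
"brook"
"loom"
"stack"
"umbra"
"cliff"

Group A, Group B, Group A, Group A, Group A

Comparing the two groups points to one rule — odd length.
Group A: "brook", since length 5. Group B: "loom", since length 4. Group A: "stack", since length 5. Group A: "umbra", since length 5. Group A: "cliff", since length 5.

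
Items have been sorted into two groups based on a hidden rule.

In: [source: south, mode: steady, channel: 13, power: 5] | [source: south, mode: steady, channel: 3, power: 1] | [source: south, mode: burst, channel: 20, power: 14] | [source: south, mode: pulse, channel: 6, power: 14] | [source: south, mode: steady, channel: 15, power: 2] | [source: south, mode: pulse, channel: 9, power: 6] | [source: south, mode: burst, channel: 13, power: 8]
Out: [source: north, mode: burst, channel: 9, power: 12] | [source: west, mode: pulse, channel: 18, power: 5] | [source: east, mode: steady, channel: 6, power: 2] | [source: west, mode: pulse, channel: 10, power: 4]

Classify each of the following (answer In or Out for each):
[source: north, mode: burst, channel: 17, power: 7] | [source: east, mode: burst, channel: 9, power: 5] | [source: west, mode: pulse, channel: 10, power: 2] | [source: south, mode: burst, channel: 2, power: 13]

Out, Out, Out, In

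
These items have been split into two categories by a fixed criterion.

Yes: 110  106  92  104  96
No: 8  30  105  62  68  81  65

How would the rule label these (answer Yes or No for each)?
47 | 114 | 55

One predicate separates the groups cleanly: even AND at least 81.
No: 47, since 47 is odd, 47 < 81.
Yes: 114, since 114 is even, 114 ≥ 81.
No: 55, since 55 is odd, 55 < 81.

No, Yes, No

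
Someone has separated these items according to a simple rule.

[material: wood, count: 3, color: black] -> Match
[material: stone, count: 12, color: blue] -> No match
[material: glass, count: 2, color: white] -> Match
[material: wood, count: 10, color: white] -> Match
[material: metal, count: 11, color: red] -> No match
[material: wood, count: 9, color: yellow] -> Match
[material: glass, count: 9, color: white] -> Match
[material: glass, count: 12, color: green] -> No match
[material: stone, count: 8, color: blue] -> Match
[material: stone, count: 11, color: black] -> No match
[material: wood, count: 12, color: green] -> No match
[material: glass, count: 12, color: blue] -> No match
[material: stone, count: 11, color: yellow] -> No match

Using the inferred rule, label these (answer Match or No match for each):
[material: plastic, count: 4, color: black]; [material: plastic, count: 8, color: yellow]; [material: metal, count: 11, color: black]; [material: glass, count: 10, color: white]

Match, Match, No match, Match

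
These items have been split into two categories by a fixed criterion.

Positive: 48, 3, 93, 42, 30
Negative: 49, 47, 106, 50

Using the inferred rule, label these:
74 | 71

The simplest hypothesis consistent with all the labels is: multiple of 3.

Negative, Negative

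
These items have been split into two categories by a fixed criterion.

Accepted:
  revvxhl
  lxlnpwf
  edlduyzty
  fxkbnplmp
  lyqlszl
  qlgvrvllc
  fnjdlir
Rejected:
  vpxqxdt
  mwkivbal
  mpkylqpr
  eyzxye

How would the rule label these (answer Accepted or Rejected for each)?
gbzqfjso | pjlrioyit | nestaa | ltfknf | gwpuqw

The common property of the 'Accepted' items is: odd length AND contains 'l'. No 'Rejected' item has it.
gbzqfjso — length 8, no 'l', hence Rejected. pjlrioyit — length 9, has 'l', hence Accepted. nestaa — length 6, no 'l', hence Rejected. ltfknf — length 6, has 'l', hence Rejected. gwpuqw — length 6, no 'l', hence Rejected.

Rejected, Accepted, Rejected, Rejected, Rejected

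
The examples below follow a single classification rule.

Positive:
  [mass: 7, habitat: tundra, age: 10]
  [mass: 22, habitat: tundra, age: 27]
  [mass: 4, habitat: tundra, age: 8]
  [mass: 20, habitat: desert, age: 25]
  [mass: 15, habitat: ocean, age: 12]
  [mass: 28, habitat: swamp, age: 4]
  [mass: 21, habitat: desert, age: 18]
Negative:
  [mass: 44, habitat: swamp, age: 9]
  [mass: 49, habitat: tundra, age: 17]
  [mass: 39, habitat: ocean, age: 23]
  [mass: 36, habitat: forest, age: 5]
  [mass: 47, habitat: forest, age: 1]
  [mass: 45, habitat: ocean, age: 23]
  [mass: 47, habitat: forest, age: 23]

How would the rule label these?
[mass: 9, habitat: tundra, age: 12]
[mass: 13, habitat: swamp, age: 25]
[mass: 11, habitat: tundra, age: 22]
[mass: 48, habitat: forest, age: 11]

Positive, Positive, Positive, Negative

The simplest hypothesis consistent with all the labels is: mass ≤ 28.
[mass: 9, habitat: tundra, age: 12] — mass = 9, hence Positive. [mass: 13, habitat: swamp, age: 25] — mass = 13, hence Positive. [mass: 11, habitat: tundra, age: 22] — mass = 11, hence Positive. [mass: 48, habitat: forest, age: 11] — mass = 48, hence Negative.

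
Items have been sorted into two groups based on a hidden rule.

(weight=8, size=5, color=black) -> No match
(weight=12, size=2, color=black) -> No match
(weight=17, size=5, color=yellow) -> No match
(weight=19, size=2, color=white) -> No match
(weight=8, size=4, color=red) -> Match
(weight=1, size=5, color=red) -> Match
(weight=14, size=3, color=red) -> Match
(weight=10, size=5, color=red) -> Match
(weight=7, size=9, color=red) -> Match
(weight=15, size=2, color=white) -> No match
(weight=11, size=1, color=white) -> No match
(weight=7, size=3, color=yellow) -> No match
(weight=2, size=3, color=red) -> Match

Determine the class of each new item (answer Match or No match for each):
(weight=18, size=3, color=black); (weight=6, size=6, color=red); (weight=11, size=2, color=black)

No match, Match, No match

'Match' ⟺ color is red.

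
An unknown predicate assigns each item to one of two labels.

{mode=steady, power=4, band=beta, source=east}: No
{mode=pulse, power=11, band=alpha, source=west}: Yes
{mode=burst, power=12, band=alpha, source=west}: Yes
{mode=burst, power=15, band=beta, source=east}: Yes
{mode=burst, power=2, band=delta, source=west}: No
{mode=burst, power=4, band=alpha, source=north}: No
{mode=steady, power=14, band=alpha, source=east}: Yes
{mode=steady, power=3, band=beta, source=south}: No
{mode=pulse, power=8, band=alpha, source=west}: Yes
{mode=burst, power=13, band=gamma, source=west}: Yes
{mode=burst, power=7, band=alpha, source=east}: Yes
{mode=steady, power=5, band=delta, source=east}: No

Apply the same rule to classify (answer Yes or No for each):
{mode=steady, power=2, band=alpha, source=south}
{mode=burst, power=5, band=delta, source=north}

Rule: power ≥ 7. This holds for each 'Yes' example and fails for each 'No' one.
{mode=steady, power=2, band=alpha, source=south} → power = 2 → No. {mode=burst, power=5, band=delta, source=north} → power = 5 → No.

No, No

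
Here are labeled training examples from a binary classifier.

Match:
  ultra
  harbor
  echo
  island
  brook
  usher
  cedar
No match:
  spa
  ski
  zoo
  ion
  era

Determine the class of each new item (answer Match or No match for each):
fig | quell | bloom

The pattern is that an item is 'Match' exactly when: length ≥ 4.
fig: length 3 — does not satisfy this, so No match. quell: length 5 — fits, so Match. bloom: length 5 — fits, so Match.

No match, Match, Match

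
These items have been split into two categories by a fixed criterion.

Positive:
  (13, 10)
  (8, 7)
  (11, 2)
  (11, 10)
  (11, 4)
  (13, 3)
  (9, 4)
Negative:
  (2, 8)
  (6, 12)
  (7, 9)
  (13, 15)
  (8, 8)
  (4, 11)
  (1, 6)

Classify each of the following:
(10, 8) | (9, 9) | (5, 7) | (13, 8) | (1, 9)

Positive, Negative, Negative, Positive, Negative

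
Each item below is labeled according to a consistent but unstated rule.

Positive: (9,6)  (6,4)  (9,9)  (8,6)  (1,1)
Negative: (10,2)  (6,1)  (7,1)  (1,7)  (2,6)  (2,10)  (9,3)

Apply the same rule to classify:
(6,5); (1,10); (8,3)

Positive, Negative, Negative

The distinguishing property — |first − second| ≤ 3 — holds for all the 'Positive' cases and none of the 'Negative' cases.
(6,5): |6−5| = 1, passes → Positive.
(1,10): |1−10| = 9, does not pass → Negative.
(8,3): |8−3| = 5, does not pass → Negative.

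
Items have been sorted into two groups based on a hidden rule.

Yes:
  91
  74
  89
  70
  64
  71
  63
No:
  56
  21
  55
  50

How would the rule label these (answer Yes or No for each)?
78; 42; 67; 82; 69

Yes, No, Yes, Yes, Yes

Rule: at least 63. This holds for each 'Yes' example and fails for each 'No' one.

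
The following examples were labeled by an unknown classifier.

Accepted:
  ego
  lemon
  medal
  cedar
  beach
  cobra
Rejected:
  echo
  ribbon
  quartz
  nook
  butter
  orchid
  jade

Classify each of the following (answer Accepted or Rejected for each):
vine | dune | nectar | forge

Rejected, Rejected, Rejected, Accepted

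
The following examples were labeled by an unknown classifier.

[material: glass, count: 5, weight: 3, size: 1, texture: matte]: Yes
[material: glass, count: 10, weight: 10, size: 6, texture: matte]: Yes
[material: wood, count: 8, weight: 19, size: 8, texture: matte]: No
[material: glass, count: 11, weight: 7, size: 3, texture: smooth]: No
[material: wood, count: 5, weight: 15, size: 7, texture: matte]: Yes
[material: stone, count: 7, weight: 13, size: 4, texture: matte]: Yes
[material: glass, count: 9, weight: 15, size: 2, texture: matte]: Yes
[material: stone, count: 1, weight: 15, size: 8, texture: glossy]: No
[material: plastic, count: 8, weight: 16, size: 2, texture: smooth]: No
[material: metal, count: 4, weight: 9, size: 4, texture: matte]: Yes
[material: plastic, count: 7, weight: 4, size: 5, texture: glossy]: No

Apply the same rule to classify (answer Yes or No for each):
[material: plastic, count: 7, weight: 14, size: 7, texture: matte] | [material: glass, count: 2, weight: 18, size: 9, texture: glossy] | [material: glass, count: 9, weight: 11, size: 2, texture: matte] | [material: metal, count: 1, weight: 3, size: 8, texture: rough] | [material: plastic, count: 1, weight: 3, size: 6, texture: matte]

One predicate separates the groups cleanly: texture is matte AND size ≤ 7.
Yes: [material: plastic, count: 7, weight: 14, size: 7, texture: matte], since texture is matte, size = 7. No: [material: glass, count: 2, weight: 18, size: 9, texture: glossy], since texture is glossy, size = 9. Yes: [material: glass, count: 9, weight: 11, size: 2, texture: matte], since texture is matte, size = 2. No: [material: metal, count: 1, weight: 3, size: 8, texture: rough], since texture is rough, size = 8. Yes: [material: plastic, count: 1, weight: 3, size: 6, texture: matte], since texture is matte, size = 6.

Yes, No, Yes, No, Yes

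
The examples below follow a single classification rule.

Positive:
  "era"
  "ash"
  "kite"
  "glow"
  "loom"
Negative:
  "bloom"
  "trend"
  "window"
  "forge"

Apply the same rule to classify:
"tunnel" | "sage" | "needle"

The common property of the 'Positive' items is: length ≤ 4. No 'Negative' item has it.

Negative, Positive, Negative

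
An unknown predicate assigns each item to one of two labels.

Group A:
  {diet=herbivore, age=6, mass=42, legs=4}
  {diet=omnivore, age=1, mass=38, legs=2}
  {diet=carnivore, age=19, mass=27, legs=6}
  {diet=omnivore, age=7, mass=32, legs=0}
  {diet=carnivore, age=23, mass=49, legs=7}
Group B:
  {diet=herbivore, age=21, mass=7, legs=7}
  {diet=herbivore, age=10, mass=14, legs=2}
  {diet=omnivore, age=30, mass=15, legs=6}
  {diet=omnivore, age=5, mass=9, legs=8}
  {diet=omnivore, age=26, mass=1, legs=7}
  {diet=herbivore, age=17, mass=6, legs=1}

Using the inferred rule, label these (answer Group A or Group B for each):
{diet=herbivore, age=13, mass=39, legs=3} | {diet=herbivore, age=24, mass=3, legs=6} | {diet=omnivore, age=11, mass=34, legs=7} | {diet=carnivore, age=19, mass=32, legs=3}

Group A, Group B, Group A, Group A

The pattern is that an item is 'Group A' exactly when: mass ≥ 27.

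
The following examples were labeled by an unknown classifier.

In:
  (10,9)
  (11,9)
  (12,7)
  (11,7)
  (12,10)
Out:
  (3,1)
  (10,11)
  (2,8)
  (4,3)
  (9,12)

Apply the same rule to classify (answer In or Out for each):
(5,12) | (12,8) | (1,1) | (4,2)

Out, In, Out, Out

A rule that fits every label: first > second AND sum ≥ 10 — true of each 'In' example, false of each 'Out' one.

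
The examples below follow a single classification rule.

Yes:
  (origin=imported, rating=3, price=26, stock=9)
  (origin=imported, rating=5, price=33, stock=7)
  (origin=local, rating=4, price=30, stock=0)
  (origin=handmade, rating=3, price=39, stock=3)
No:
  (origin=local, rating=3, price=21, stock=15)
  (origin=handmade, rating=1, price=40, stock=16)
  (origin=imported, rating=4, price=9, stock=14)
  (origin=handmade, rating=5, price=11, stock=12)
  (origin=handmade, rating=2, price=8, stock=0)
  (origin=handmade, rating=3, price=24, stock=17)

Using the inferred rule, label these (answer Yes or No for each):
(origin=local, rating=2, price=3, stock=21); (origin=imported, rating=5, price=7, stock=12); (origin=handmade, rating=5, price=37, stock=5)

No, No, Yes

The simplest hypothesis consistent with all the labels is: stock ≤ 9 AND price ≥ 9.
(origin=local, rating=2, price=3, stock=21) → stock = 21, price = 3 → No. (origin=imported, rating=5, price=7, stock=12) → stock = 12, price = 7 → No. (origin=handmade, rating=5, price=37, stock=5) → stock = 5, price = 37 → Yes.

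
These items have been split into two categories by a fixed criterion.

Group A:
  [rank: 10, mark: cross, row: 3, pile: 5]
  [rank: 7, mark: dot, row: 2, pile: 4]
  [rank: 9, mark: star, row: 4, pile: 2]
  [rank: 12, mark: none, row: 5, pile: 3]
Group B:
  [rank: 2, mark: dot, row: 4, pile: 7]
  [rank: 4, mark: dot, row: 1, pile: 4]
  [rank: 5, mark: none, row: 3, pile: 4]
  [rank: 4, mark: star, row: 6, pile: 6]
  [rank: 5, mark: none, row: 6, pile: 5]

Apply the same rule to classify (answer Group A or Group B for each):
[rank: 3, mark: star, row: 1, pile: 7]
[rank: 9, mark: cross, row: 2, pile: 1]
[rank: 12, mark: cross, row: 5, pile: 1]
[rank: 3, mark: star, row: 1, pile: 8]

The distinguishing property — rank ≥ 7 — holds for all the 'Group A' cases and none of the 'Group B' cases.
Group B: [rank: 3, mark: star, row: 1, pile: 7], since rank = 3. Group A: [rank: 9, mark: cross, row: 2, pile: 1], since rank = 9. Group A: [rank: 12, mark: cross, row: 5, pile: 1], since rank = 12. Group B: [rank: 3, mark: star, row: 1, pile: 8], since rank = 3.

Group B, Group A, Group A, Group B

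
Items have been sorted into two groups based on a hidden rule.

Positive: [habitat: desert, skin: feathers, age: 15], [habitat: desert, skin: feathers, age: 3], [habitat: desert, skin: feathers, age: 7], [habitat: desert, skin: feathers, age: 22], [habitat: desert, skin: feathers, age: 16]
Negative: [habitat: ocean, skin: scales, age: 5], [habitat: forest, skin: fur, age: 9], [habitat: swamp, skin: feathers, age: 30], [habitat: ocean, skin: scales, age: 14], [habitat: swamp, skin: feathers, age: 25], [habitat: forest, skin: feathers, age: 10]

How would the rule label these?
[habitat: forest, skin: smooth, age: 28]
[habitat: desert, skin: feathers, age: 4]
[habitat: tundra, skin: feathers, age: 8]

Checking candidate rules against both groups, what survives is: habitat is desert.

Negative, Positive, Negative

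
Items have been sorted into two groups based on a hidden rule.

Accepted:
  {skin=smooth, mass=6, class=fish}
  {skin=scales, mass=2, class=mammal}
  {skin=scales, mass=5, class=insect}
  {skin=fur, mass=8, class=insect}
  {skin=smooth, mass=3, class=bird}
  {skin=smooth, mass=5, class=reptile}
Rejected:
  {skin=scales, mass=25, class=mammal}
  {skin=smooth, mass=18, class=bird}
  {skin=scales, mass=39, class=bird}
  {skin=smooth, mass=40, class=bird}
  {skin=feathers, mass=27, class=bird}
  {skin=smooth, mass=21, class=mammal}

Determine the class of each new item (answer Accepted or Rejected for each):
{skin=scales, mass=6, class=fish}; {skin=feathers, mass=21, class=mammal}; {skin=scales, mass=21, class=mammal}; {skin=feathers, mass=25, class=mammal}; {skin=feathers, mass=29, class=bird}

Accepted, Rejected, Rejected, Rejected, Rejected

The rule appears to be: mass ≤ 8.
{skin=scales, mass=6, class=fish} → mass = 6 → Accepted.
{skin=feathers, mass=21, class=mammal} → mass = 21 → Rejected.
{skin=scales, mass=21, class=mammal} → mass = 21 → Rejected.
{skin=feathers, mass=25, class=mammal} → mass = 25 → Rejected.
{skin=feathers, mass=29, class=bird} → mass = 29 → Rejected.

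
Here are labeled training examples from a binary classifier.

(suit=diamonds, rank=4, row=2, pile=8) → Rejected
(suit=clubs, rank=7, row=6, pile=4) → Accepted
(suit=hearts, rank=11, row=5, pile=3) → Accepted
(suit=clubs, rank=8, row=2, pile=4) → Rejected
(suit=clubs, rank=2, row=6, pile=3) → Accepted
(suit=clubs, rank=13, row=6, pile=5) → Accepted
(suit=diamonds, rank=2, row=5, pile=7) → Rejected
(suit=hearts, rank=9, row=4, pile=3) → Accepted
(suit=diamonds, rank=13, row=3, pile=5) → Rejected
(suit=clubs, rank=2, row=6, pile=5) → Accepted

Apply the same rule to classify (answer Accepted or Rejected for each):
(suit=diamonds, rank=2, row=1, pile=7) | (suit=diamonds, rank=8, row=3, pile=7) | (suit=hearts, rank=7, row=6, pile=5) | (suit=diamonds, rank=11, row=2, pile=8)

Rejected, Rejected, Accepted, Rejected

The classifier is using: row ≥ 4 AND pile ≤ 5.
(suit=diamonds, rank=2, row=1, pile=7) — row = 1, pile = 7, hence Rejected.
(suit=diamonds, rank=8, row=3, pile=7) — row = 3, pile = 7, hence Rejected.
(suit=hearts, rank=7, row=6, pile=5) — row = 6, pile = 5, hence Accepted.
(suit=diamonds, rank=11, row=2, pile=8) — row = 2, pile = 8, hence Rejected.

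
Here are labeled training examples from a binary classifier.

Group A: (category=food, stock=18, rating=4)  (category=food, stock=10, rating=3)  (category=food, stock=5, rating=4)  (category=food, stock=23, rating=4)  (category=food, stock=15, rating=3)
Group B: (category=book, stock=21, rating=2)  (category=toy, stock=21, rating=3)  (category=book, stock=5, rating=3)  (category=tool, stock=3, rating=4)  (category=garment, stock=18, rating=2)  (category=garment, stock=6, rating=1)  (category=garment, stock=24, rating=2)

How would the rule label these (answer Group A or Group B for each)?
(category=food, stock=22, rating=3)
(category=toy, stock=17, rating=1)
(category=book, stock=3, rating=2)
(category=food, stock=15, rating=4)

Comparing the two groups points to one rule — category is food.
(category=food, stock=22, rating=3): Group A (category is food).
(category=toy, stock=17, rating=1): Group B (category is toy).
(category=book, stock=3, rating=2): Group B (category is book).
(category=food, stock=15, rating=4): Group A (category is food).

Group A, Group B, Group B, Group A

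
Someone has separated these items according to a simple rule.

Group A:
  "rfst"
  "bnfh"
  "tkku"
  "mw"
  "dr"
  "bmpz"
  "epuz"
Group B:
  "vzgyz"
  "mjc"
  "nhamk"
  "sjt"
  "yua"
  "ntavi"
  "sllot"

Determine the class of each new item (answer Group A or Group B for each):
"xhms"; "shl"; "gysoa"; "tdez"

Group A, Group B, Group B, Group A

The simplest hypothesis consistent with all the labels is: even length.
"xhms": Group A (length 4). "shl": Group B (length 3). "gysoa": Group B (length 5). "tdez": Group A (length 4).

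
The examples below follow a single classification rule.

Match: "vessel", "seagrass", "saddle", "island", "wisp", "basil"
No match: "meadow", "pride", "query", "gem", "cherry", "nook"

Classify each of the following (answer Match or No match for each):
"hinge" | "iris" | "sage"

The rule appears to be: contains 's'.
"hinge": No match (no 's'). "iris": Match (has 's'). "sage": Match (has 's').

No match, Match, Match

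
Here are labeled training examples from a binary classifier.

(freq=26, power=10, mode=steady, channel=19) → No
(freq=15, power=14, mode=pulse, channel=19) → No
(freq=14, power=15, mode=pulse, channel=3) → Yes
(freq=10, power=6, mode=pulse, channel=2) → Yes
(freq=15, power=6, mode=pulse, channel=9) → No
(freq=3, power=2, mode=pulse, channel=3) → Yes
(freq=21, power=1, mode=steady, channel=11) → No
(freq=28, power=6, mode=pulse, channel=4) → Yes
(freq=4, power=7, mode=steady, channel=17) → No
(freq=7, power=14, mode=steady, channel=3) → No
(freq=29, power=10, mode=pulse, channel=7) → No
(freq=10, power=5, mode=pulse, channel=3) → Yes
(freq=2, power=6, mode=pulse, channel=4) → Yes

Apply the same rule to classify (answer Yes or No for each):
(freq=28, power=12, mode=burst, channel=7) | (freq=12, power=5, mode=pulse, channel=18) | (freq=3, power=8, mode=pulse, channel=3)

No, No, Yes

The rule appears to be: mode is pulse AND channel ≤ 4.
(freq=28, power=12, mode=burst, channel=7) → mode is burst, channel = 7 → No.
(freq=12, power=5, mode=pulse, channel=18) → mode is pulse, channel = 18 → No.
(freq=3, power=8, mode=pulse, channel=3) → mode is pulse, channel = 3 → Yes.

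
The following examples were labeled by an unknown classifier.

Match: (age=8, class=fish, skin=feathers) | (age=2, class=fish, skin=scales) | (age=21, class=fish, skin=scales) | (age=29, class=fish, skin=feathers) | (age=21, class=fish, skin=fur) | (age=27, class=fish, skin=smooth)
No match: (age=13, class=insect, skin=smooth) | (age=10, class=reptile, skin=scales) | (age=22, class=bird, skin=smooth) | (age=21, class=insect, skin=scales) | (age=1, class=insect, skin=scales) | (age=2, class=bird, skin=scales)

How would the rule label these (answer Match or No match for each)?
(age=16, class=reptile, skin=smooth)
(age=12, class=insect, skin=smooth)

A rule that fits every label: class is fish — true of each 'Match' example, false of each 'No match' one.
(age=16, class=reptile, skin=smooth) — class is reptile, hence No match. (age=12, class=insect, skin=smooth) — class is insect, hence No match.

No match, No match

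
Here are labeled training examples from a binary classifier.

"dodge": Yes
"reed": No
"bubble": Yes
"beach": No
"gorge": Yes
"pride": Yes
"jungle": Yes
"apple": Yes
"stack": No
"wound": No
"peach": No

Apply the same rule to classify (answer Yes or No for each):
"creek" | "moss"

No, No

A rule that fits every label: ends with 'e' — true of each 'Yes' example, false of each 'No' one.
"creek": No (ends with 'k').
"moss": No (ends with 's').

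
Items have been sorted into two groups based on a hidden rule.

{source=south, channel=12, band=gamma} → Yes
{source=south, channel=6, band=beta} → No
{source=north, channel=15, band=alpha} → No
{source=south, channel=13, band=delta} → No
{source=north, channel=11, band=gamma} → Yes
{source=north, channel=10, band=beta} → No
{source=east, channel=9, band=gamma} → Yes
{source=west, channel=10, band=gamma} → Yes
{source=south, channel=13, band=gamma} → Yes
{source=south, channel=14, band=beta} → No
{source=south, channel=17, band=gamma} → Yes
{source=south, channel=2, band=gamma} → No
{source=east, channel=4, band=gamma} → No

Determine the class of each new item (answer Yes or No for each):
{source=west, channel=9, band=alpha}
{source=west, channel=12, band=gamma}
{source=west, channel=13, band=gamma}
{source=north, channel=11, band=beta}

No, Yes, Yes, No

All 'Yes' examples share one property — band is gamma AND channel ≥ 6 — and every 'No' example lacks it.
{source=west, channel=9, band=alpha} — band is alpha, channel = 9, hence No. {source=west, channel=12, band=gamma} — band is gamma, channel = 12, hence Yes. {source=west, channel=13, band=gamma} — band is gamma, channel = 13, hence Yes. {source=north, channel=11, band=beta} — band is beta, channel = 11, hence No.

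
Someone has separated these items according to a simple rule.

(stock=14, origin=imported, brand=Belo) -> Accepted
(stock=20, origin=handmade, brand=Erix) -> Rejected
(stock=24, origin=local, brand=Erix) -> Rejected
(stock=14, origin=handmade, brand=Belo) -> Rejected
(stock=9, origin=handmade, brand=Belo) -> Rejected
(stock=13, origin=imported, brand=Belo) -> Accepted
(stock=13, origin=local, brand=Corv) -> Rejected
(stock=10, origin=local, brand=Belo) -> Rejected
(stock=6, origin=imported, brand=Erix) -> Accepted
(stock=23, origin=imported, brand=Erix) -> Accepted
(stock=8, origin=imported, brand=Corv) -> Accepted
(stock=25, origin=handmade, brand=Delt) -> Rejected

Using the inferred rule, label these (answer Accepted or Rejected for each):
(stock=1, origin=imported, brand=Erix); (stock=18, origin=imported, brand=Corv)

Accepted, Accepted

Comparing the two groups points to one rule — origin is imported.
(stock=1, origin=imported, brand=Erix) → origin is imported → Accepted.
(stock=18, origin=imported, brand=Corv) → origin is imported → Accepted.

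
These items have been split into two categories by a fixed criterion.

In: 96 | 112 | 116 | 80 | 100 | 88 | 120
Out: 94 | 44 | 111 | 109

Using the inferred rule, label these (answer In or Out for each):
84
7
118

In, Out, Out

The rule appears to be: multiple of 4 AND at least 80.
84 — 84 = 4·21, 84 ≥ 80, hence In.
7 — 7 = 4·1 + 3, 7 < 80, hence Out.
118 — 118 = 4·29 + 2, 118 ≥ 80, hence Out.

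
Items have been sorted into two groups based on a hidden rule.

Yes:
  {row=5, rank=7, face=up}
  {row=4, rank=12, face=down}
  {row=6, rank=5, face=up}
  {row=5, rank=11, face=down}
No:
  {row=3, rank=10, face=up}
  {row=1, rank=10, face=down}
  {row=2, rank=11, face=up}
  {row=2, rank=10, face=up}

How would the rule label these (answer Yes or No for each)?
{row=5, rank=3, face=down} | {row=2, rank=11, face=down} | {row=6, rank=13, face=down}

'Yes' ⟺ row ≥ 4.
{row=5, rank=3, face=down}: Yes (row = 5). {row=2, rank=11, face=down}: No (row = 2). {row=6, rank=13, face=down}: Yes (row = 6).

Yes, No, Yes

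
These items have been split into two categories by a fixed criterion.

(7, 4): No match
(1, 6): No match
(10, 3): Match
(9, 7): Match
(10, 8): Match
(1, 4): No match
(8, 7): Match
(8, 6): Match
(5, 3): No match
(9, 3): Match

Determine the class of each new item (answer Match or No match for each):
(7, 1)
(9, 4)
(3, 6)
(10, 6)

One predicate separates the groups cleanly: sum ≥ 12.

No match, Match, No match, Match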